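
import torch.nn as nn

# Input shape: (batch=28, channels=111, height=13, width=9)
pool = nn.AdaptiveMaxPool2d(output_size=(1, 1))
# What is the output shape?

Input shape: (28, 111, 13, 9)
Output shape: (28, 111, 1, 1)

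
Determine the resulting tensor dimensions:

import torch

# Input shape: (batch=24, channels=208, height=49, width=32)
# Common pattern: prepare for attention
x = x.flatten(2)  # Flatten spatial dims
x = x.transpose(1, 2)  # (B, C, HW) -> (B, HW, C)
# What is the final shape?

Input shape: (24, 208, 49, 32)
  -> after flatten(2): (24, 208, 1568)
Output shape: (24, 1568, 208)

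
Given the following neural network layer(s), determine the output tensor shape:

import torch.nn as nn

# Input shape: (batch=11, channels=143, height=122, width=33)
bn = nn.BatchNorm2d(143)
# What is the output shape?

Input shape: (11, 143, 122, 33)
Output shape: (11, 143, 122, 33)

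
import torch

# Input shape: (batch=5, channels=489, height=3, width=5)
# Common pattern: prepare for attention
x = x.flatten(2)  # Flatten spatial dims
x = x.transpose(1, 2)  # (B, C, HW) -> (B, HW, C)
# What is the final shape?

Input shape: (5, 489, 3, 5)
  -> after flatten(2): (5, 489, 15)
Output shape: (5, 15, 489)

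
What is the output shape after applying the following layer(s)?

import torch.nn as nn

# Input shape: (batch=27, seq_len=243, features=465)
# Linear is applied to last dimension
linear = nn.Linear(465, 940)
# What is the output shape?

Input shape: (27, 243, 465)
Output shape: (27, 243, 940)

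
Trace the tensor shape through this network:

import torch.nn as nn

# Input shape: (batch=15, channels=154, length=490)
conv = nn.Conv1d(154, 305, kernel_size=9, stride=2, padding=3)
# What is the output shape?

Input shape: (15, 154, 490)
Output shape: (15, 305, 244)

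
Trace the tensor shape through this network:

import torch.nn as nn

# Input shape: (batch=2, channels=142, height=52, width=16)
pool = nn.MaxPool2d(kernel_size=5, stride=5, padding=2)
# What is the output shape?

Input shape: (2, 142, 52, 16)
Output shape: (2, 142, 11, 4)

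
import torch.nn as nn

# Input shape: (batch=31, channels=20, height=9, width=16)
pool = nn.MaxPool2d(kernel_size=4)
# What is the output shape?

Input shape: (31, 20, 9, 16)
Output shape: (31, 20, 2, 4)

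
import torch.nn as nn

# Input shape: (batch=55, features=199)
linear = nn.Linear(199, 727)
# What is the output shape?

Input shape: (55, 199)
Output shape: (55, 727)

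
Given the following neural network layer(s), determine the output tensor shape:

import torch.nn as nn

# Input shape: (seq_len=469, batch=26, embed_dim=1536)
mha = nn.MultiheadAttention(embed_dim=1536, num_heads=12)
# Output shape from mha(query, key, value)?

Input shape: (469, 26, 1536)
Output shape: (469, 26, 1536)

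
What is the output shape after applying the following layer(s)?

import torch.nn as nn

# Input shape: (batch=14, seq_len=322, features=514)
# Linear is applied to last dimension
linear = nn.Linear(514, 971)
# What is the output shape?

Input shape: (14, 322, 514)
Output shape: (14, 322, 971)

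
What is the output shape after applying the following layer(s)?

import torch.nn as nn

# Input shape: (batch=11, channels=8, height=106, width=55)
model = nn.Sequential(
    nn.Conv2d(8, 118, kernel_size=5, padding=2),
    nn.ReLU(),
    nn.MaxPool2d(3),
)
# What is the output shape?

Input shape: (11, 8, 106, 55)
  -> after Conv2d: (11, 118, 106, 55)
  -> after ReLU: (11, 118, 106, 55)
Output shape: (11, 118, 35, 18)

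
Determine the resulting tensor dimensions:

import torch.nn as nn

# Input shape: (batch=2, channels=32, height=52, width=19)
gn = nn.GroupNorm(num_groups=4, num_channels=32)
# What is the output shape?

Input shape: (2, 32, 52, 19)
Output shape: (2, 32, 52, 19)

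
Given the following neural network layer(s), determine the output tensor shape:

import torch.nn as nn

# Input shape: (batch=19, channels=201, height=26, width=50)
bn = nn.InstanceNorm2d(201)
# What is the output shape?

Input shape: (19, 201, 26, 50)
Output shape: (19, 201, 26, 50)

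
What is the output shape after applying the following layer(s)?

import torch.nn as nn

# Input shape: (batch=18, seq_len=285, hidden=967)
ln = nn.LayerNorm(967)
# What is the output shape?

Input shape: (18, 285, 967)
Output shape: (18, 285, 967)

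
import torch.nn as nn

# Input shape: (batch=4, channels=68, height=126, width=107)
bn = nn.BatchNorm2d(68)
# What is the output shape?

Input shape: (4, 68, 126, 107)
Output shape: (4, 68, 126, 107)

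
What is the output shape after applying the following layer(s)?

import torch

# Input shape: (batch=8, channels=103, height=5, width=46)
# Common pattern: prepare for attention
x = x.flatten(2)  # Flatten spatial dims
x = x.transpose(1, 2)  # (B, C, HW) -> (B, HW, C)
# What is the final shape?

Input shape: (8, 103, 5, 46)
  -> after flatten(2): (8, 103, 230)
Output shape: (8, 230, 103)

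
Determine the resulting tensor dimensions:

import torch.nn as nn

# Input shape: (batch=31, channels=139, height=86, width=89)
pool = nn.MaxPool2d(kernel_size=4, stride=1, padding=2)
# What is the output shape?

Input shape: (31, 139, 86, 89)
Output shape: (31, 139, 87, 90)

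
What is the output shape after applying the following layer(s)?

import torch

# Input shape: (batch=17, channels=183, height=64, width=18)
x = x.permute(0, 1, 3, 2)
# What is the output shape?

Input shape: (17, 183, 64, 18)
Output shape: (17, 183, 18, 64)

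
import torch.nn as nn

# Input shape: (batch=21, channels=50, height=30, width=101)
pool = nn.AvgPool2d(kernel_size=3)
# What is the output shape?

Input shape: (21, 50, 30, 101)
Output shape: (21, 50, 10, 33)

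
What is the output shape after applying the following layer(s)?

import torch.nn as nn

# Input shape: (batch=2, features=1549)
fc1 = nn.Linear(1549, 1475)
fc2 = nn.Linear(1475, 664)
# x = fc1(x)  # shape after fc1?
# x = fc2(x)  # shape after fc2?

Input shape: (2, 1549)
  -> after fc1: (2, 1475)
Output shape: (2, 664)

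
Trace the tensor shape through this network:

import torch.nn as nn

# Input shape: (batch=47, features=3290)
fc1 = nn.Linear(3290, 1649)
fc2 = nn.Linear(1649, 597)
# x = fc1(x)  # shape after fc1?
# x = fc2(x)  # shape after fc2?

Input shape: (47, 3290)
  -> after fc1: (47, 1649)
Output shape: (47, 597)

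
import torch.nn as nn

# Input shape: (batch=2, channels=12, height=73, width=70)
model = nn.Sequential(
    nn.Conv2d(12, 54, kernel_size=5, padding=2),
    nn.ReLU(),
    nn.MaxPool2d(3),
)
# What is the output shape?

Input shape: (2, 12, 73, 70)
  -> after Conv2d: (2, 54, 73, 70)
  -> after ReLU: (2, 54, 73, 70)
Output shape: (2, 54, 24, 23)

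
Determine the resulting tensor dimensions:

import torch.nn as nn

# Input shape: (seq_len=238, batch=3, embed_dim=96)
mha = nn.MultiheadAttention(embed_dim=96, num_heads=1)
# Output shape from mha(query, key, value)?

Input shape: (238, 3, 96)
Output shape: (238, 3, 96)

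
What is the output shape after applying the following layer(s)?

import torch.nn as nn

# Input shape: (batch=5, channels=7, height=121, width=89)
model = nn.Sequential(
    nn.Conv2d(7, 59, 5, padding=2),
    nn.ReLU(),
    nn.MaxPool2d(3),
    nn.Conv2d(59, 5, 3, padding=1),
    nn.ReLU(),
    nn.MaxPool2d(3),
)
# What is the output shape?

Input shape: (5, 7, 121, 89)
  -> after first Conv2d: (5, 59, 121, 89)
  -> after first MaxPool2d: (5, 59, 40, 29)
  -> after second Conv2d: (5, 5, 40, 29)
Output shape: (5, 5, 13, 9)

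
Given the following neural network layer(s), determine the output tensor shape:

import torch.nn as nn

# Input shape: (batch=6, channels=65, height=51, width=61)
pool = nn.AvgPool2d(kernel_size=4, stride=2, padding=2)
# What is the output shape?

Input shape: (6, 65, 51, 61)
Output shape: (6, 65, 26, 31)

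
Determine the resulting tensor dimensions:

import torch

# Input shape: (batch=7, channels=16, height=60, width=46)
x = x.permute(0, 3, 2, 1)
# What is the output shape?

Input shape: (7, 16, 60, 46)
Output shape: (7, 46, 60, 16)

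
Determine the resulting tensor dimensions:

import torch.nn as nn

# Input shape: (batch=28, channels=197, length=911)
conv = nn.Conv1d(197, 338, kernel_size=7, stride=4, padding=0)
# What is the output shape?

Input shape: (28, 197, 911)
Output shape: (28, 338, 227)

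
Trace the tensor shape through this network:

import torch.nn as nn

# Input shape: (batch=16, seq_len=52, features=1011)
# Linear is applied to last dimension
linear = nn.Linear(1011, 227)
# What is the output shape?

Input shape: (16, 52, 1011)
Output shape: (16, 52, 227)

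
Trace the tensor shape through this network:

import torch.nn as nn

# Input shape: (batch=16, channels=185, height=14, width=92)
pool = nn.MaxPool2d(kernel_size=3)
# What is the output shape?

Input shape: (16, 185, 14, 92)
Output shape: (16, 185, 4, 30)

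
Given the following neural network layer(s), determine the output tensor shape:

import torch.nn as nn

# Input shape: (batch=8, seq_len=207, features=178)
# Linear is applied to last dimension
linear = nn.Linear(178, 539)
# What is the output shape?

Input shape: (8, 207, 178)
Output shape: (8, 207, 539)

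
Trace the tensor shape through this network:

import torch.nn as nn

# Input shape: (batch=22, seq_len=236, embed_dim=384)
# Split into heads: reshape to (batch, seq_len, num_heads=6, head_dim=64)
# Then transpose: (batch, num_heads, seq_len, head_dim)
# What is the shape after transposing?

Input shape: (22, 236, 384)
  -> after reshape: (22, 236, 6, 64)
Output shape: (22, 6, 236, 64)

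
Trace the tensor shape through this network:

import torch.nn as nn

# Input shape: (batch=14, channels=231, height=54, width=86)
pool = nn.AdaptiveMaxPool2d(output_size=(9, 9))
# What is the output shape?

Input shape: (14, 231, 54, 86)
Output shape: (14, 231, 9, 9)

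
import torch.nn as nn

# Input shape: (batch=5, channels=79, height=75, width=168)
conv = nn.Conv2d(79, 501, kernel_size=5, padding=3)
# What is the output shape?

Input shape: (5, 79, 75, 168)
Output shape: (5, 501, 77, 170)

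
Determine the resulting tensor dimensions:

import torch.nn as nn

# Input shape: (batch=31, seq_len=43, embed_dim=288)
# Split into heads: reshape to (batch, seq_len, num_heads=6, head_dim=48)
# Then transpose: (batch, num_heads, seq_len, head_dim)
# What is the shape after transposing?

Input shape: (31, 43, 288)
  -> after reshape: (31, 43, 6, 48)
Output shape: (31, 6, 43, 48)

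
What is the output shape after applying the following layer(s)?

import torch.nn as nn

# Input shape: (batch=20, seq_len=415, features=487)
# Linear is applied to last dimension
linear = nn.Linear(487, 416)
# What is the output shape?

Input shape: (20, 415, 487)
Output shape: (20, 415, 416)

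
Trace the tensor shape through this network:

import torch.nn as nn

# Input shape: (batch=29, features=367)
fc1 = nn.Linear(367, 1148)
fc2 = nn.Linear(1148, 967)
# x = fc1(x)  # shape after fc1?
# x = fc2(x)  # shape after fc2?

Input shape: (29, 367)
  -> after fc1: (29, 1148)
Output shape: (29, 967)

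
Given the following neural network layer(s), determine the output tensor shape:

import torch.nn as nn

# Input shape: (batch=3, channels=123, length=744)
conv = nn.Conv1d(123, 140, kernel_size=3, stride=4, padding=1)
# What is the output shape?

Input shape: (3, 123, 744)
Output shape: (3, 140, 186)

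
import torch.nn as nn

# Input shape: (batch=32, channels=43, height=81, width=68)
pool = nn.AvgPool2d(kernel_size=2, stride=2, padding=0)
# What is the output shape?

Input shape: (32, 43, 81, 68)
Output shape: (32, 43, 40, 34)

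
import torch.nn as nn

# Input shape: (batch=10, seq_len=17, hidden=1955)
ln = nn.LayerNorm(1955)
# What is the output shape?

Input shape: (10, 17, 1955)
Output shape: (10, 17, 1955)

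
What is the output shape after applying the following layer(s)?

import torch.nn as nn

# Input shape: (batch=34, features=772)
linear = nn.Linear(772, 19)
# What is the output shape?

Input shape: (34, 772)
Output shape: (34, 19)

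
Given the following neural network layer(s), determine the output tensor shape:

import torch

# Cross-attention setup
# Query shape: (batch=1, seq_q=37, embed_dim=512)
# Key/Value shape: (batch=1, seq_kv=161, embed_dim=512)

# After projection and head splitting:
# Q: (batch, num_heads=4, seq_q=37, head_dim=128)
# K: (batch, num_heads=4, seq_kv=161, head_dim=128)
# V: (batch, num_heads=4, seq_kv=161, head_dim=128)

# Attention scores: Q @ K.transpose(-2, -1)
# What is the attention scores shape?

Input shape: (1, 37, 512)
Output shape: (1, 4, 37, 161)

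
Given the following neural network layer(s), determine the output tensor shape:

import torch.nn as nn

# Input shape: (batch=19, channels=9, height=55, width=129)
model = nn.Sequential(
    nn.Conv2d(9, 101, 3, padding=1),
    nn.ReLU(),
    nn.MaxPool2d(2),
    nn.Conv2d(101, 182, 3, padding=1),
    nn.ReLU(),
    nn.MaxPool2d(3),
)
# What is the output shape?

Input shape: (19, 9, 55, 129)
  -> after first Conv2d: (19, 101, 55, 129)
  -> after first MaxPool2d: (19, 101, 27, 64)
  -> after second Conv2d: (19, 182, 27, 64)
Output shape: (19, 182, 9, 21)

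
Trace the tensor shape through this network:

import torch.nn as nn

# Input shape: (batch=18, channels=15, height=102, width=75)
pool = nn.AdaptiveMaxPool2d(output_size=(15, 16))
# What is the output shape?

Input shape: (18, 15, 102, 75)
Output shape: (18, 15, 15, 16)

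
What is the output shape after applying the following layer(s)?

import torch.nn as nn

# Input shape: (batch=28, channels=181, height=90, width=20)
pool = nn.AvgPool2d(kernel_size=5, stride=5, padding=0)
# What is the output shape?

Input shape: (28, 181, 90, 20)
Output shape: (28, 181, 18, 4)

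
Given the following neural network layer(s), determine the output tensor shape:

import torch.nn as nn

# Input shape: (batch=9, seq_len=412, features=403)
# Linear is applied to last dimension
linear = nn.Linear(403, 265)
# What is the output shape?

Input shape: (9, 412, 403)
Output shape: (9, 412, 265)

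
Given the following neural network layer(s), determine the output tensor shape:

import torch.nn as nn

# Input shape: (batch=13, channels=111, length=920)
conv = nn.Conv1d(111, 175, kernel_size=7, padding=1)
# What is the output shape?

Input shape: (13, 111, 920)
Output shape: (13, 175, 916)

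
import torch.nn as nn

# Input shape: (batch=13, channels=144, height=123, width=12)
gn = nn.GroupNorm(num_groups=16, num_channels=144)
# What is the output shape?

Input shape: (13, 144, 123, 12)
Output shape: (13, 144, 123, 12)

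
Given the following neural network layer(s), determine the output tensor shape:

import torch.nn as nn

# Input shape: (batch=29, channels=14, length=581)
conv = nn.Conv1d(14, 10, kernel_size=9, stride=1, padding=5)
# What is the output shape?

Input shape: (29, 14, 581)
Output shape: (29, 10, 583)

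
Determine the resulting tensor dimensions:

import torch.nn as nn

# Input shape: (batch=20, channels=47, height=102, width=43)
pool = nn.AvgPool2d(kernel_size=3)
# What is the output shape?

Input shape: (20, 47, 102, 43)
Output shape: (20, 47, 34, 14)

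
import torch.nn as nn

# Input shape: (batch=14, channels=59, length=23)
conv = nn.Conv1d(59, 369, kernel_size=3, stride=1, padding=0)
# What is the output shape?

Input shape: (14, 59, 23)
Output shape: (14, 369, 21)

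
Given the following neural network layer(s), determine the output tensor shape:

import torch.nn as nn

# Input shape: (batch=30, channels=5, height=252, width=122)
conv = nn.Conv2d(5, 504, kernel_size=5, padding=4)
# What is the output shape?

Input shape: (30, 5, 252, 122)
Output shape: (30, 504, 256, 126)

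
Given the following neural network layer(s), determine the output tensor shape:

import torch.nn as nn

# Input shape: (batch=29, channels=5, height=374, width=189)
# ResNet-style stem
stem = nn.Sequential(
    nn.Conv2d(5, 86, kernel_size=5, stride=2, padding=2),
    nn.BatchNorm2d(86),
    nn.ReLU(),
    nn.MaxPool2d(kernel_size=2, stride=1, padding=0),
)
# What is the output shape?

Input shape: (29, 5, 374, 189)
  -> after Conv2d 5x5 stride=2: (29, 86, 187, 95)
Output shape: (29, 86, 186, 94)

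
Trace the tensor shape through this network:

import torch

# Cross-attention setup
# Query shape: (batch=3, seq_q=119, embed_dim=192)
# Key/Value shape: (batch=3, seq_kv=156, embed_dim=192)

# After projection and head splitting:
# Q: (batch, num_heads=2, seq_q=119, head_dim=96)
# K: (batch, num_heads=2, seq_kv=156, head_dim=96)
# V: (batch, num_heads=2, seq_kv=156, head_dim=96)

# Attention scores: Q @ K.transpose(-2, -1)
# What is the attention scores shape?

Input shape: (3, 119, 192)
Output shape: (3, 2, 119, 156)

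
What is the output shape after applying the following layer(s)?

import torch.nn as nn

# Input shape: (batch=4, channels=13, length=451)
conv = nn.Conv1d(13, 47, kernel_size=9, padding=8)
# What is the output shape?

Input shape: (4, 13, 451)
Output shape: (4, 47, 459)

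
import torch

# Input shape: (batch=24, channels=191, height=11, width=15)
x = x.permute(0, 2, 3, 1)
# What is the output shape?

Input shape: (24, 191, 11, 15)
Output shape: (24, 11, 15, 191)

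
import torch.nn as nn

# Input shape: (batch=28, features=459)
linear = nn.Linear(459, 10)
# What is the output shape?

Input shape: (28, 459)
Output shape: (28, 10)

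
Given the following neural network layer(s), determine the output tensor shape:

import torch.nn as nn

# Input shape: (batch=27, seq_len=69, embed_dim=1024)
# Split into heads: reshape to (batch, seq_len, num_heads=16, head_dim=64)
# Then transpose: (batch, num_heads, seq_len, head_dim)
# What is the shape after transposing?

Input shape: (27, 69, 1024)
  -> after reshape: (27, 69, 16, 64)
Output shape: (27, 16, 69, 64)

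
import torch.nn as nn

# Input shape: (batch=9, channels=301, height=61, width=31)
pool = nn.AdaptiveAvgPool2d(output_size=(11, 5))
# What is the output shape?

Input shape: (9, 301, 61, 31)
Output shape: (9, 301, 11, 5)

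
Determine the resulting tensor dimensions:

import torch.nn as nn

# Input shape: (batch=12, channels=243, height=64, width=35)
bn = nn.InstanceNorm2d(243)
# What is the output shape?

Input shape: (12, 243, 64, 35)
Output shape: (12, 243, 64, 35)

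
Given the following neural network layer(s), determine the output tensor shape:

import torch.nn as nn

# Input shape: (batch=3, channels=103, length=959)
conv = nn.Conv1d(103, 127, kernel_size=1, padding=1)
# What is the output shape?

Input shape: (3, 103, 959)
Output shape: (3, 127, 961)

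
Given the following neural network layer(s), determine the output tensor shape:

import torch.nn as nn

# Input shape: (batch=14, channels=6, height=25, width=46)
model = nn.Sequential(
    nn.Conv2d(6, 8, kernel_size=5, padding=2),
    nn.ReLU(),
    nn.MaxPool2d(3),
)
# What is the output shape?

Input shape: (14, 6, 25, 46)
  -> after Conv2d: (14, 8, 25, 46)
  -> after ReLU: (14, 8, 25, 46)
Output shape: (14, 8, 8, 15)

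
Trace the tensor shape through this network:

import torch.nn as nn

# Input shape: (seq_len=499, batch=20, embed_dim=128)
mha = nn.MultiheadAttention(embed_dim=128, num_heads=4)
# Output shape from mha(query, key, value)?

Input shape: (499, 20, 128)
Output shape: (499, 20, 128)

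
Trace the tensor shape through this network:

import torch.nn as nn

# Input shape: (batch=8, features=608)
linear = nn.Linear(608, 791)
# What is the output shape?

Input shape: (8, 608)
Output shape: (8, 791)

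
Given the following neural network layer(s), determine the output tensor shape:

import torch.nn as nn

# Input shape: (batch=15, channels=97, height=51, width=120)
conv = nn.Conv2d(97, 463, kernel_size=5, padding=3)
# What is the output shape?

Input shape: (15, 97, 51, 120)
Output shape: (15, 463, 53, 122)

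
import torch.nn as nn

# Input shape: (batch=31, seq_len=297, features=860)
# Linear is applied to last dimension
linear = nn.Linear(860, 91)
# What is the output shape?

Input shape: (31, 297, 860)
Output shape: (31, 297, 91)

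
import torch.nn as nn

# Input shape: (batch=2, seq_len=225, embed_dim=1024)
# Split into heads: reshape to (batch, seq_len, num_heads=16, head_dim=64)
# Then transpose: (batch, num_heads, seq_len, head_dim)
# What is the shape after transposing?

Input shape: (2, 225, 1024)
  -> after reshape: (2, 225, 16, 64)
Output shape: (2, 16, 225, 64)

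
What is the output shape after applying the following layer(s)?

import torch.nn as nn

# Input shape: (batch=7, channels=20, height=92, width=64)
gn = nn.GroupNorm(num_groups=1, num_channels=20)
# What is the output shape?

Input shape: (7, 20, 92, 64)
Output shape: (7, 20, 92, 64)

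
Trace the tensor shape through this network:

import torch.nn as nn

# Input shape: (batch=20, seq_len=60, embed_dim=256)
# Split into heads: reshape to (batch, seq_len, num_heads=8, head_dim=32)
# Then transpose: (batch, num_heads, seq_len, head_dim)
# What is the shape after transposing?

Input shape: (20, 60, 256)
  -> after reshape: (20, 60, 8, 32)
Output shape: (20, 8, 60, 32)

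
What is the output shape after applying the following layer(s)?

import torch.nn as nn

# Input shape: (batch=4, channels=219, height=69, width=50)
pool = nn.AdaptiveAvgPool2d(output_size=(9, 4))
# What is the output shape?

Input shape: (4, 219, 69, 50)
Output shape: (4, 219, 9, 4)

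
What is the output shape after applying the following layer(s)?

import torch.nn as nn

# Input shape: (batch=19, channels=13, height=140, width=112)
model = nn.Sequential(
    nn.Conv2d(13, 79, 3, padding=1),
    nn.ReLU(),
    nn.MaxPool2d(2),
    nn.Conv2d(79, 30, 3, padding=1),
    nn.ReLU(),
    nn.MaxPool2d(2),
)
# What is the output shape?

Input shape: (19, 13, 140, 112)
  -> after first Conv2d: (19, 79, 140, 112)
  -> after first MaxPool2d: (19, 79, 70, 56)
  -> after second Conv2d: (19, 30, 70, 56)
Output shape: (19, 30, 35, 28)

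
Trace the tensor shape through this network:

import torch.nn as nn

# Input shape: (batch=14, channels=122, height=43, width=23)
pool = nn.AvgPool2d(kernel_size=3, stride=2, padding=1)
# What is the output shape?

Input shape: (14, 122, 43, 23)
Output shape: (14, 122, 22, 12)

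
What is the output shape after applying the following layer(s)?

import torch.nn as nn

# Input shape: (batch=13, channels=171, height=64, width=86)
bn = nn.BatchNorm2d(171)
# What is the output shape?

Input shape: (13, 171, 64, 86)
Output shape: (13, 171, 64, 86)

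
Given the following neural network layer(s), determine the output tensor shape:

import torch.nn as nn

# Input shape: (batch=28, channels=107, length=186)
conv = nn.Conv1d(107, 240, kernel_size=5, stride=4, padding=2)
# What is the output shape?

Input shape: (28, 107, 186)
Output shape: (28, 240, 47)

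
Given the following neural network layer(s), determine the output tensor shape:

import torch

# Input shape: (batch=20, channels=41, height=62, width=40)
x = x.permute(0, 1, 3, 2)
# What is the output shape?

Input shape: (20, 41, 62, 40)
Output shape: (20, 41, 40, 62)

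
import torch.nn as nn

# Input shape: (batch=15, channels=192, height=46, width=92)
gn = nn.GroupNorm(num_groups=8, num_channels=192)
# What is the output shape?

Input shape: (15, 192, 46, 92)
Output shape: (15, 192, 46, 92)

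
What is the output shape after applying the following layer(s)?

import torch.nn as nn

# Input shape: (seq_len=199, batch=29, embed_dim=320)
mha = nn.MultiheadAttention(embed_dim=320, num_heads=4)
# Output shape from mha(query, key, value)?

Input shape: (199, 29, 320)
Output shape: (199, 29, 320)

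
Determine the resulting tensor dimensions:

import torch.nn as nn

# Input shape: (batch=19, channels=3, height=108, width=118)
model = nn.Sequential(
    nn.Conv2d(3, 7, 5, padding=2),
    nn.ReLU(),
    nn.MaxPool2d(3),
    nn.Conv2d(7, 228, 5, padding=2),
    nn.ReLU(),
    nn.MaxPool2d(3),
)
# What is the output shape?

Input shape: (19, 3, 108, 118)
  -> after first Conv2d: (19, 7, 108, 118)
  -> after first MaxPool2d: (19, 7, 36, 39)
  -> after second Conv2d: (19, 228, 36, 39)
Output shape: (19, 228, 12, 13)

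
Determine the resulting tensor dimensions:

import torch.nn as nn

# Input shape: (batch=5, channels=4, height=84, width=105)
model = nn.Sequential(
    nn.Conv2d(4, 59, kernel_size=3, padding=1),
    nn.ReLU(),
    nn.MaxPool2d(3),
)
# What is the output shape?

Input shape: (5, 4, 84, 105)
  -> after Conv2d: (5, 59, 84, 105)
  -> after ReLU: (5, 59, 84, 105)
Output shape: (5, 59, 28, 35)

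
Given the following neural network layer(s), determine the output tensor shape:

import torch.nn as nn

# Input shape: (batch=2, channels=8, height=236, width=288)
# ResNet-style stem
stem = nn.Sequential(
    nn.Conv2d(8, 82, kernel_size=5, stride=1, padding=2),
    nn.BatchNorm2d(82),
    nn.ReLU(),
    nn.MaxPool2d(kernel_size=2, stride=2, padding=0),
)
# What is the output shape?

Input shape: (2, 8, 236, 288)
  -> after Conv2d 5x5 stride=1: (2, 82, 236, 288)
Output shape: (2, 82, 118, 144)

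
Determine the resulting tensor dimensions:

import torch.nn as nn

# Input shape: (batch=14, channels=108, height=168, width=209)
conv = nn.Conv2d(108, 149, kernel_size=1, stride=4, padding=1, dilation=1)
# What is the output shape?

Input shape: (14, 108, 168, 209)
Output shape: (14, 149, 43, 53)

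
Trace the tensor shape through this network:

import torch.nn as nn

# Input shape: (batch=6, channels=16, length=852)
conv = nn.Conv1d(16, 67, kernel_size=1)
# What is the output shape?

Input shape: (6, 16, 852)
Output shape: (6, 67, 852)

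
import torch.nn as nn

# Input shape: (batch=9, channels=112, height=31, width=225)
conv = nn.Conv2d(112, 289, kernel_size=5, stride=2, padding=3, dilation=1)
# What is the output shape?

Input shape: (9, 112, 31, 225)
Output shape: (9, 289, 17, 114)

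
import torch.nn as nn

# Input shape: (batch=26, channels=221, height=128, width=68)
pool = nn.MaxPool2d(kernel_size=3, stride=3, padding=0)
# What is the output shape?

Input shape: (26, 221, 128, 68)
Output shape: (26, 221, 42, 22)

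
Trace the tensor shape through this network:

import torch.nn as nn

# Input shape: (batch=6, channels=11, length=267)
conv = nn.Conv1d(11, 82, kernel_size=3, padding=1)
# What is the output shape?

Input shape: (6, 11, 267)
Output shape: (6, 82, 267)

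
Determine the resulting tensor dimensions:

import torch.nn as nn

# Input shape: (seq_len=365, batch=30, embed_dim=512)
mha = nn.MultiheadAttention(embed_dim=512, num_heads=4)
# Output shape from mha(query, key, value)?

Input shape: (365, 30, 512)
Output shape: (365, 30, 512)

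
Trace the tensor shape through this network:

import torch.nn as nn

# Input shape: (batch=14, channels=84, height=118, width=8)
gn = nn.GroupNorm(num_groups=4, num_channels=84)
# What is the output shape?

Input shape: (14, 84, 118, 8)
Output shape: (14, 84, 118, 8)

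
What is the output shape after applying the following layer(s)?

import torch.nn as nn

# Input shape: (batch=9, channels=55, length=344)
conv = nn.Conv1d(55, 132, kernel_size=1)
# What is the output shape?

Input shape: (9, 55, 344)
Output shape: (9, 132, 344)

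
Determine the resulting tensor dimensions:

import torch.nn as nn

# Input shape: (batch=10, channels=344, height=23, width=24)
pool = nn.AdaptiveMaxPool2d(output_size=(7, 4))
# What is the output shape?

Input shape: (10, 344, 23, 24)
Output shape: (10, 344, 7, 4)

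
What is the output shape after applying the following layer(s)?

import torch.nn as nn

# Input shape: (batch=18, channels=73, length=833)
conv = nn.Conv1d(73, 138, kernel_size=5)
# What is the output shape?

Input shape: (18, 73, 833)
Output shape: (18, 138, 829)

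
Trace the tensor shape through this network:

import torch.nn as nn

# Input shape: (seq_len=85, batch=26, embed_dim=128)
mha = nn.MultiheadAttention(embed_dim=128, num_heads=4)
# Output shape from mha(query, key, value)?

Input shape: (85, 26, 128)
Output shape: (85, 26, 128)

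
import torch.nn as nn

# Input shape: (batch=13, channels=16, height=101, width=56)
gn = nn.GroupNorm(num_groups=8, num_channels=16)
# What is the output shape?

Input shape: (13, 16, 101, 56)
Output shape: (13, 16, 101, 56)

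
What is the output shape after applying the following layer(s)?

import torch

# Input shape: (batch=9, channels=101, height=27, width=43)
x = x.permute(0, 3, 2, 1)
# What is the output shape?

Input shape: (9, 101, 27, 43)
Output shape: (9, 43, 27, 101)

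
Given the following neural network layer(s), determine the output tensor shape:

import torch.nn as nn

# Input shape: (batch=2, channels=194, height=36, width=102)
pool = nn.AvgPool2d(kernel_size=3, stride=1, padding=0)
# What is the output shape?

Input shape: (2, 194, 36, 102)
Output shape: (2, 194, 34, 100)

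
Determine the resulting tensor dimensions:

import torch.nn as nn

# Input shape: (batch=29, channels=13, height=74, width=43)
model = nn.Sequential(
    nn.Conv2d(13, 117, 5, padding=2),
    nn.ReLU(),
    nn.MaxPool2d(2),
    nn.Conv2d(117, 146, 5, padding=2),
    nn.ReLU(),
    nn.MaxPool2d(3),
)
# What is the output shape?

Input shape: (29, 13, 74, 43)
  -> after first Conv2d: (29, 117, 74, 43)
  -> after first MaxPool2d: (29, 117, 37, 21)
  -> after second Conv2d: (29, 146, 37, 21)
Output shape: (29, 146, 12, 7)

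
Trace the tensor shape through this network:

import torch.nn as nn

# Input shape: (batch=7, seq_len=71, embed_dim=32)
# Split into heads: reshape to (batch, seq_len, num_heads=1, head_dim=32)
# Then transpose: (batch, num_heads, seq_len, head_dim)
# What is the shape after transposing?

Input shape: (7, 71, 32)
  -> after reshape: (7, 71, 1, 32)
Output shape: (7, 1, 71, 32)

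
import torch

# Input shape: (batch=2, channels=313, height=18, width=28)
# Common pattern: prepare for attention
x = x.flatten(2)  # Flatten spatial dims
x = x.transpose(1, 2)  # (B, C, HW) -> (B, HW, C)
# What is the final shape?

Input shape: (2, 313, 18, 28)
  -> after flatten(2): (2, 313, 504)
Output shape: (2, 504, 313)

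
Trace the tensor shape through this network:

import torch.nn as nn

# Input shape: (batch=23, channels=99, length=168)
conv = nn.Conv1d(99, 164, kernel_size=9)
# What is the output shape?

Input shape: (23, 99, 168)
Output shape: (23, 164, 160)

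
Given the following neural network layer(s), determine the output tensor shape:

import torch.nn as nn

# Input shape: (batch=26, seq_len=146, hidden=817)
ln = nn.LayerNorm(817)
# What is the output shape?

Input shape: (26, 146, 817)
Output shape: (26, 146, 817)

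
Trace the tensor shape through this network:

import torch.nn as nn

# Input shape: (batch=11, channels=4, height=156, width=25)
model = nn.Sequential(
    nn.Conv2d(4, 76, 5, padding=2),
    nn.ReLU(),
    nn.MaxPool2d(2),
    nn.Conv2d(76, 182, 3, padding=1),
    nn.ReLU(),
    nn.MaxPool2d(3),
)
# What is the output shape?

Input shape: (11, 4, 156, 25)
  -> after first Conv2d: (11, 76, 156, 25)
  -> after first MaxPool2d: (11, 76, 78, 12)
  -> after second Conv2d: (11, 182, 78, 12)
Output shape: (11, 182, 26, 4)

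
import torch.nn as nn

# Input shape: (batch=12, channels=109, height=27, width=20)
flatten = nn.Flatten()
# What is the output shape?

Input shape: (12, 109, 27, 20)
Output shape: (12, 58860)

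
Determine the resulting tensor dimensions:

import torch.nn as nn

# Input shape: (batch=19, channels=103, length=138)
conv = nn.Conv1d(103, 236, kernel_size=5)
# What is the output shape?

Input shape: (19, 103, 138)
Output shape: (19, 236, 134)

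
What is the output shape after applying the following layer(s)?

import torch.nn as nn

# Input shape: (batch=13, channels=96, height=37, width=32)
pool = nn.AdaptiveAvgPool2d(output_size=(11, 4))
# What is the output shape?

Input shape: (13, 96, 37, 32)
Output shape: (13, 96, 11, 4)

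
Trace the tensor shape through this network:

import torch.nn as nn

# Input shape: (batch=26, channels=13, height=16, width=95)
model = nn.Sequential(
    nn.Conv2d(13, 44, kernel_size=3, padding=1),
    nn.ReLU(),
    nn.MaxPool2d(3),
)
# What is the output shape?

Input shape: (26, 13, 16, 95)
  -> after Conv2d: (26, 44, 16, 95)
  -> after ReLU: (26, 44, 16, 95)
Output shape: (26, 44, 5, 31)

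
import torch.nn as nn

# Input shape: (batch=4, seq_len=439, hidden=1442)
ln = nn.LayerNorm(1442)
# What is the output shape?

Input shape: (4, 439, 1442)
Output shape: (4, 439, 1442)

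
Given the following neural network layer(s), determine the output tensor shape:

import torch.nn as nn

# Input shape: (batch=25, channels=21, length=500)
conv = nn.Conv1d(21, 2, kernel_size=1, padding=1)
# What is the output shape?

Input shape: (25, 21, 500)
Output shape: (25, 2, 502)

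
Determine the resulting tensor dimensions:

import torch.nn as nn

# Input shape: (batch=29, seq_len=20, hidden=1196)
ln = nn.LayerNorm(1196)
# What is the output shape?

Input shape: (29, 20, 1196)
Output shape: (29, 20, 1196)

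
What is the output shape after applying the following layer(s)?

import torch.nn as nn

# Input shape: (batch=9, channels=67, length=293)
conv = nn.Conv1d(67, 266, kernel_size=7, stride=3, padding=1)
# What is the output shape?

Input shape: (9, 67, 293)
Output shape: (9, 266, 97)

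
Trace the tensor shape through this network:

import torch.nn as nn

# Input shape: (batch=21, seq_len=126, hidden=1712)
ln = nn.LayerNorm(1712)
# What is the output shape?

Input shape: (21, 126, 1712)
Output shape: (21, 126, 1712)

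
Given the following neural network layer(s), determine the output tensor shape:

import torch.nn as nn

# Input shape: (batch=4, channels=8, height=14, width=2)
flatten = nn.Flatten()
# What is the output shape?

Input shape: (4, 8, 14, 2)
Output shape: (4, 224)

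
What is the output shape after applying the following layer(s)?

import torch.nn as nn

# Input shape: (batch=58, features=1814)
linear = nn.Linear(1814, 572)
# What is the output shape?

Input shape: (58, 1814)
Output shape: (58, 572)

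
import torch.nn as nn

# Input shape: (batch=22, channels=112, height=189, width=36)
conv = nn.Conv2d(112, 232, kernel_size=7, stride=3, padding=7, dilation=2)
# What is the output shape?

Input shape: (22, 112, 189, 36)
Output shape: (22, 232, 64, 13)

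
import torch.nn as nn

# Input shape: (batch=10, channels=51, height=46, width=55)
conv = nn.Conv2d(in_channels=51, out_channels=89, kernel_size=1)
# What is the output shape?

Input shape: (10, 51, 46, 55)
Output shape: (10, 89, 46, 55)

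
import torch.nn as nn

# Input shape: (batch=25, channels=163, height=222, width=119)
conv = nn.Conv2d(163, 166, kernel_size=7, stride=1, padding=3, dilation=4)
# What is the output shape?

Input shape: (25, 163, 222, 119)
Output shape: (25, 166, 204, 101)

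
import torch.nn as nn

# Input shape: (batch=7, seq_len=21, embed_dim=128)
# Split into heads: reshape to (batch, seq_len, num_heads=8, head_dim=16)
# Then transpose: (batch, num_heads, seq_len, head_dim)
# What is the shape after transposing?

Input shape: (7, 21, 128)
  -> after reshape: (7, 21, 8, 16)
Output shape: (7, 8, 21, 16)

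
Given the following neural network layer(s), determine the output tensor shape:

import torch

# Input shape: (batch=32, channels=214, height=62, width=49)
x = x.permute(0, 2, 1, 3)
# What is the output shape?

Input shape: (32, 214, 62, 49)
Output shape: (32, 62, 214, 49)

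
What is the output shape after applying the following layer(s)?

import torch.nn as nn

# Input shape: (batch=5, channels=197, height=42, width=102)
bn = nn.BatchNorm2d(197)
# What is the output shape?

Input shape: (5, 197, 42, 102)
Output shape: (5, 197, 42, 102)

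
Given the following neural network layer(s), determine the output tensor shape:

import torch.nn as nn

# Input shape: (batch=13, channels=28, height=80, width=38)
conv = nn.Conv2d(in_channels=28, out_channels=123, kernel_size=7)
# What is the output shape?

Input shape: (13, 28, 80, 38)
Output shape: (13, 123, 74, 32)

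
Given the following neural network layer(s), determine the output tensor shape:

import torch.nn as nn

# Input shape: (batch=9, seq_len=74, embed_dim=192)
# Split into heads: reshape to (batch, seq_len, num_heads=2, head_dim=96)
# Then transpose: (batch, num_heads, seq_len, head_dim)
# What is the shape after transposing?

Input shape: (9, 74, 192)
  -> after reshape: (9, 74, 2, 96)
Output shape: (9, 2, 74, 96)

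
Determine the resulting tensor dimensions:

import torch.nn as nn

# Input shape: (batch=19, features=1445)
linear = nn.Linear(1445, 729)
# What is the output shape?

Input shape: (19, 1445)
Output shape: (19, 729)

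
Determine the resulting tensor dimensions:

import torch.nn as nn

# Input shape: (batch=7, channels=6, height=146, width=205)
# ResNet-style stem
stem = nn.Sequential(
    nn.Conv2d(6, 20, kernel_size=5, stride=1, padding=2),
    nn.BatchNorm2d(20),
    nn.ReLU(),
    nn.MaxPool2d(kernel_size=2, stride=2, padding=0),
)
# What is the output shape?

Input shape: (7, 6, 146, 205)
  -> after Conv2d 5x5 stride=1: (7, 20, 146, 205)
Output shape: (7, 20, 73, 102)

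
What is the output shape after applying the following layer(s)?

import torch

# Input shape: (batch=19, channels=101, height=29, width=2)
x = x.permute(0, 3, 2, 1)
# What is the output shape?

Input shape: (19, 101, 29, 2)
Output shape: (19, 2, 29, 101)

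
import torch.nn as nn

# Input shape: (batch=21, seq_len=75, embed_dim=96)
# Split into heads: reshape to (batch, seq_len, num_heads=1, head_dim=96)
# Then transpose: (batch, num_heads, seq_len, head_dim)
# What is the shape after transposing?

Input shape: (21, 75, 96)
  -> after reshape: (21, 75, 1, 96)
Output shape: (21, 1, 75, 96)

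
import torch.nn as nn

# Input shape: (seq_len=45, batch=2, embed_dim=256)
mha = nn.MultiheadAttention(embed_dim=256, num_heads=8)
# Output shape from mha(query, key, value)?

Input shape: (45, 2, 256)
Output shape: (45, 2, 256)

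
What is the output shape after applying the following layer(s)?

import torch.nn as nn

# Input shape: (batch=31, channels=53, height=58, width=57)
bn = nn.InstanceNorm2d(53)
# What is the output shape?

Input shape: (31, 53, 58, 57)
Output shape: (31, 53, 58, 57)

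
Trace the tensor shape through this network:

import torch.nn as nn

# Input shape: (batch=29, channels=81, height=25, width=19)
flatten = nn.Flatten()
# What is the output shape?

Input shape: (29, 81, 25, 19)
Output shape: (29, 38475)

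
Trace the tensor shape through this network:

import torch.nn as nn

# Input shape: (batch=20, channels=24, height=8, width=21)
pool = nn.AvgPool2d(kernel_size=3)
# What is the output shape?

Input shape: (20, 24, 8, 21)
Output shape: (20, 24, 2, 7)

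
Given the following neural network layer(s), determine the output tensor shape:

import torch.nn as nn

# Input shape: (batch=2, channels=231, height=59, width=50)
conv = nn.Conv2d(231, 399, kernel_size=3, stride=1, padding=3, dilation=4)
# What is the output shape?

Input shape: (2, 231, 59, 50)
Output shape: (2, 399, 57, 48)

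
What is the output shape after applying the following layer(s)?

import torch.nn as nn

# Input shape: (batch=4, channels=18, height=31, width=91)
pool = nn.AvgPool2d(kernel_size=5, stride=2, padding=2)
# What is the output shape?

Input shape: (4, 18, 31, 91)
Output shape: (4, 18, 16, 46)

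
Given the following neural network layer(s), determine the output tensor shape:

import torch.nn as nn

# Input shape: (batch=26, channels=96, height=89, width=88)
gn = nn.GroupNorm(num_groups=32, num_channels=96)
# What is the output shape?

Input shape: (26, 96, 89, 88)
Output shape: (26, 96, 89, 88)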